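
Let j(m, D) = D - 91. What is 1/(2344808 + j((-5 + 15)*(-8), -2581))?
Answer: 1/2342136 ≈ 4.2696e-7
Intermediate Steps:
j(m, D) = -91 + D
1/(2344808 + j((-5 + 15)*(-8), -2581)) = 1/(2344808 + (-91 - 2581)) = 1/(2344808 - 2672) = 1/2342136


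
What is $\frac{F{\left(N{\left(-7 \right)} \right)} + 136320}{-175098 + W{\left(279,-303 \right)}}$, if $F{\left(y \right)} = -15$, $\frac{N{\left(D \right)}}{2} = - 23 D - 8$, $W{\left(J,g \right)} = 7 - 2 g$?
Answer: $- \frac{27261}{34897} \approx -0.78118$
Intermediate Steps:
$N{\left(D \right)} = -16 - 46 D$ ($N{\left(D \right)} = 2 \left(- 23 D - 8\right) = 2 \left(-8 - 23 D\right) = -16 - 46 D$)
$\frac{F{\left(N{\left(-7 \right)} \right)} + 136320}{-175098 + W{\left(279,-303 \right)}} = \frac{-15 + 136320}{-175098 + \left(7 - -606\right)} = \frac{136305}{-175098 + \left(7 + 606\right)} = \frac{136305}{-175098 + 613} = \frac{136305}{-174485} = 136305 \left(- \frac{1}{174485}\right) = - \frac{27261}{34897}$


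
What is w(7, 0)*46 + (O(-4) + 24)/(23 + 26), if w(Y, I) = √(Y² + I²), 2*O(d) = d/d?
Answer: 645/2 ≈ 322.50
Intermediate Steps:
O(d) = ½ (O(d) = (d/d)/2 = (½)*1 = ½)
w(Y, I) = √(I² + Y²)
w(7, 0)*46 + (O(-4) + 24)/(23 + 26) = √(0² + 7²)*46 + (½ + 24)/(23 + 26) = √(0 + 49)*46 + (49/2)/49 = √49*46 + (49/2)*(1/49) = 7*46 + ½ = 322 + ½ = 645/2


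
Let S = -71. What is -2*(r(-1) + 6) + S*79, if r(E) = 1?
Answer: -5623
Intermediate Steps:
-2*(r(-1) + 6) + S*79 = -2*(1 + 6) - 71*79 = -2*7 - 5609 = -14 - 5609 = -5623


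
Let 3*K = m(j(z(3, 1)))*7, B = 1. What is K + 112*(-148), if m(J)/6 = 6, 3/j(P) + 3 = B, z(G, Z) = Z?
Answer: -16492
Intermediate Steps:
j(P) = -3/2 (j(P) = 3/(-3 + 1) = 3/(-2) = 3*(-½) = -3/2)
m(J) = 36 (m(J) = 6*6 = 36)
K = 84 (K = (36*7)/3 = (⅓)*252 = 84)
K + 112*(-148) = 84 + 112*(-148) = 84 - 16576 = -16492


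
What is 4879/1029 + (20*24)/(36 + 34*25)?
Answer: 344051/65121 ≈ 5.2833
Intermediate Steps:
4879/1029 + (20*24)/(36 + 34*25) = 4879*(1/1029) + 480/(36 + 850) = 697/147 + 480/886 = 697/147 + 480*(1/886) = 697/147 + 240/443 = 344051/65121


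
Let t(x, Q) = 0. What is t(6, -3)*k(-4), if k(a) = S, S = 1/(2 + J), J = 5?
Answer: 0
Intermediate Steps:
S = ⅐ (S = 1/(2 + 5) = 1/7 = ⅐ ≈ 0.14286)
k(a) = ⅐
t(6, -3)*k(-4) = 0*(⅐) = 0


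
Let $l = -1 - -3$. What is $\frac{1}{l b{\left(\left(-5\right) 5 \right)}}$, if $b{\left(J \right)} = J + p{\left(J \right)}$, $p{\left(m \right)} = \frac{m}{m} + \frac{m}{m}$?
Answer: $- \frac{1}{46} \approx -0.021739$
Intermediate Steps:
$p{\left(m \right)} = 2$ ($p{\left(m \right)} = 1 + 1 = 2$)
$b{\left(J \right)} = 2 + J$ ($b{\left(J \right)} = J + 2 = 2 + J$)
$l = 2$ ($l = -1 + 3 = 2$)
$\frac{1}{l b{\left(\left(-5\right) 5 \right)}} = \frac{1}{2 \left(2 - 25\right)} = \frac{1}{2 \left(-23\right)} = \frac{1}{-46} = - \frac{1}{46}$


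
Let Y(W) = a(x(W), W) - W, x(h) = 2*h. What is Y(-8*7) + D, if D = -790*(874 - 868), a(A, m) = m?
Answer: -4740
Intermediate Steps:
Y(W) = 0 (Y(W) = W - W = 0)
D = -4740 (D = -790*6 = -4740)
Y(-8*7) + D = 0 - 4740 = -4740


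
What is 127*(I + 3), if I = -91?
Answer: -11176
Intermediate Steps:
127*(I + 3) = 127*(-91 + 3) = 127*(-88) = -11176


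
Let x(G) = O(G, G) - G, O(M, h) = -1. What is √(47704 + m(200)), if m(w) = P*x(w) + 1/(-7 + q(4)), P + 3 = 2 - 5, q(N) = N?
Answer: √440187/3 ≈ 221.16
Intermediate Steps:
P = -6 (P = -3 + (2 - 5) = -3 - 3 = -6)
x(G) = -1 - G
m(w) = 17/3 + 6*w (m(w) = -6*(-1 - w) + 1/(-7 + 4) = (6 + 6*w) + 1/(-3) = (6 + 6*w) - ⅓ = 17/3 + 6*w)
√(47704 + m(200)) = √(47704 + (17/3 + 6*200)) = √(47704 + (17/3 + 1200)) = √(47704 + 3617/3) = √(146729/3) = √440187/3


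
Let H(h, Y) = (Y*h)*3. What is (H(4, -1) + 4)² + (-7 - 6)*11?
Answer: -79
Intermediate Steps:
H(h, Y) = 3*Y*h
(H(4, -1) + 4)² + (-7 - 6)*11 = (3*(-1)*4 + 4)² + (-7 - 6)*11 = (-12 + 4)² - 13*11 = (-8)² - 143 = 64 - 143 = -79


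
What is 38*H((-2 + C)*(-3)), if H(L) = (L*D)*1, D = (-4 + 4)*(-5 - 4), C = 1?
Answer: 0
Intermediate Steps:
D = 0 (D = 0*(-9) = 0)
H(L) = 0 (H(L) = (L*0)*1 = 0*1 = 0)
38*H((-2 + C)*(-3)) = 38*0 = 0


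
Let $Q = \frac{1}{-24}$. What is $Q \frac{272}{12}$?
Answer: $- \frac{17}{18} \approx -0.94444$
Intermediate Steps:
$Q = - \frac{1}{24} \approx -0.041667$
$Q \frac{272}{12} = - \frac{272 \cdot \frac{1}{12}}{24} = \left(- \frac{1}{24}\right) \frac{68}{3} = - \frac{17}{18}$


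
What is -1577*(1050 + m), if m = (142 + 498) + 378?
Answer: -3261236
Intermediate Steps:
m = 1018 (m = 640 + 378 = 1018)
-1577*(1050 + m) = -1577*(1050 + 1018) = -1577*2068 = -3261236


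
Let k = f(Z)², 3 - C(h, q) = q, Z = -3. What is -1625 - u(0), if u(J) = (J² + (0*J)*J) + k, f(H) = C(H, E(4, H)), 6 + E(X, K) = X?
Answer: -1650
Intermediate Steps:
E(X, K) = -6 + X
C(h, q) = 3 - q
f(H) = 5 (f(H) = 3 - (-6 + 4) = 3 - 1*(-2) = 3 + 2 = 5)
k = 25 (k = 5² = 25)
u(J) = 25 + J² (u(J) = (J² + (0*J)*J) + 25 = (J² + 0*J) + 25 = (J² + 0) + 25 = J² + 25 = 25 + J²)
-1625 - u(0) = -1625 - (25 + 0²) = -1625 - (25 + 0) = -1625 - 1*25 = -1625 - 25 = -1650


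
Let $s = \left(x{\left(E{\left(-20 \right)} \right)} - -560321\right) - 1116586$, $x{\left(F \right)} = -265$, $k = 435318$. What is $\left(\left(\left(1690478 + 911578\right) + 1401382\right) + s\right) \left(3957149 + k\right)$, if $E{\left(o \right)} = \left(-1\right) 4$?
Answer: $15140429642036$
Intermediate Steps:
$E{\left(o \right)} = -4$
$s = -556530$ ($s = \left(-265 - -560321\right) - 1116586 = \left(-265 + 560321\right) - 1116586 = 560056 - 1116586 = -556530$)
$\left(\left(\left(1690478 + 911578\right) + 1401382\right) + s\right) \left(3957149 + k\right) = \left(\left(\left(1690478 + 911578\right) + 1401382\right) - 556530\right) \left(3957149 + 435318\right) = \left(\left(2602056 + 1401382\right) - 556530\right) 4392467 = \left(4003438 - 556530\right) 4392467 = 3446908 \cdot 4392467 = 15140429642036$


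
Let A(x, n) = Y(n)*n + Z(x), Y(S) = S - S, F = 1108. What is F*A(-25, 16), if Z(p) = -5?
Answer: -5540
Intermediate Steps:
Y(S) = 0
A(x, n) = -5 (A(x, n) = 0*n - 5 = 0 - 5 = -5)
F*A(-25, 16) = 1108*(-5) = -5540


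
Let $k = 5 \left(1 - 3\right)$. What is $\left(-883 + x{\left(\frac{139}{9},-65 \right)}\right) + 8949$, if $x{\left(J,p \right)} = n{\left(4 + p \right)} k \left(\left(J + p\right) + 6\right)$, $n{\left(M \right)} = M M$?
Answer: $\frac{14658914}{9} \approx 1.6288 \cdot 10^{6}$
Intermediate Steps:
$k = -10$ ($k = 5 \left(-2\right) = -10$)
$n{\left(M \right)} = M^{2}$
$x{\left(J,p \right)} = - 10 \left(4 + p\right)^{2} \left(6 + J + p\right)$ ($x{\left(J,p \right)} = \left(4 + p\right)^{2} \left(-10\right) \left(\left(J + p\right) + 6\right) = - 10 \left(4 + p\right)^{2} \left(6 + J + p\right)$)
$\left(-883 + x{\left(\frac{139}{9},-65 \right)}\right) + 8949 = \left(-883 + 10 \left(4 - 65\right)^{2} \left(-6 - \frac{139}{9} - -65\right)\right) + 8949 = \left(-883 + 10 \left(-61\right)^{2} \left(-6 - 139 \cdot \frac{1}{9} + 65\right)\right) + 8949 = \left(-883 + 10 \cdot 3721 \left(-6 - \frac{139}{9} + 65\right)\right) + 8949 = \left(-883 + 10 \cdot 3721 \cdot \frac{392}{9}\right) + 8949 = \left(-883 + \frac{14586320}{9}\right) + 8949 = \frac{14578373}{9} + 8949 = \frac{14658914}{9}$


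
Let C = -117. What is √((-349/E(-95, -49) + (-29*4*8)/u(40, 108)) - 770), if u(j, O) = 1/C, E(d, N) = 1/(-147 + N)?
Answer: √176210 ≈ 419.77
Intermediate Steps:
u(j, O) = -1/117 (u(j, O) = 1/(-117) = -1/117)
√((-349/E(-95, -49) + (-29*4*8)/u(40, 108)) - 770) = √((-349/(1/(-147 - 49)) + (-29*4*8)/(-1/117)) - 770) = √((-349/(1/(-196)) - 116*8*(-117)) - 770) = √((-349/(-1/196) - 928*(-117)) - 770) = √((-349*(-196) + 108576) - 770) = √((68404 + 108576) - 770) = √(176980 - 770) = √176210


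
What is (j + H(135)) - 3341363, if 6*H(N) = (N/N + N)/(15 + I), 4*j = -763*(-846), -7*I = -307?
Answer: -1965232655/618 ≈ -3.1800e+6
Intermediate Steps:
I = 307/7 (I = -⅐*(-307) = 307/7 ≈ 43.857)
j = 322749/2 (j = (-763*(-846))/4 = (¼)*645498 = 322749/2 ≈ 1.6137e+5)
H(N) = 7/2472 + 7*N/2472 (H(N) = ((N/N + N)/(15 + 307/7))/6 = ((1 + N)/(412/7))/6 = ((1 + N)*(7/412))/6 = (7/412 + 7*N/412)/6 = 7/2472 + 7*N/2472)
(j + H(135)) - 3341363 = (322749/2 + (7/2472 + (7/2472)*135)) - 3341363 = (322749/2 + (7/2472 + 315/824)) - 3341363 = (322749/2 + 119/309) - 3341363 = 99729679/618 - 3341363 = -1965232655/618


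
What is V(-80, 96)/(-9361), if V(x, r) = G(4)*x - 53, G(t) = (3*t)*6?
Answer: 5813/9361 ≈ 0.62098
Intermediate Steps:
G(t) = 18*t
V(x, r) = -53 + 72*x (V(x, r) = (18*4)*x - 53 = 72*x - 53 = -53 + 72*x)
V(-80, 96)/(-9361) = (-53 + 72*(-80))/(-9361) = (-53 - 5760)*(-1/9361) = -5813*(-1/9361) = 5813/9361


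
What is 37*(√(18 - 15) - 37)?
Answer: -1369 + 37*√3 ≈ -1304.9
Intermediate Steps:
37*(√(18 - 15) - 37) = 37*(√3 - 37) = 37*(-37 + √3) = -1369 + 37*√3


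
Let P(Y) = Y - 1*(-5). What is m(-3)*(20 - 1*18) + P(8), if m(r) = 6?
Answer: 25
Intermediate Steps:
P(Y) = 5 + Y (P(Y) = Y + 5 = 5 + Y)
m(-3)*(20 - 1*18) + P(8) = 6*(20 - 1*18) + (5 + 8) = 6*(20 - 18) + 13 = 6*2 + 13 = 12 + 13 = 25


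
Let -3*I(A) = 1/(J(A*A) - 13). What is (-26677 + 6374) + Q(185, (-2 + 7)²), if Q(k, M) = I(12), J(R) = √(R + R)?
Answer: -7248184/357 - 4*√2/119 ≈ -20303.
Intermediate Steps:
J(R) = √2*√R (J(R) = √(2*R) = √2*√R)
I(A) = -1/(3*(-13 + √2*√(A²))) (I(A) = -1/(3*(√2*√(A*A) - 13)) = -1/(3*(√2*√(A²) - 13)) = -1/(3*(-13 + √2*√(A²))))
Q(k, M) = -1/(-39 + 36*√2) (Q(k, M) = -1/(-39 + 3*√2*√(12²)) = -1/(-39 + 3*√2*√144) = -1/(-39 + 3*√2*12) = -1/(-39 + 36*√2))
(-26677 + 6374) + Q(185, (-2 + 7)²) = (-26677 + 6374) + (-13/357 - 4*√2/119) = -20303 + (-13/357 - 4*√2/119) = -7248184/357 - 4*√2/119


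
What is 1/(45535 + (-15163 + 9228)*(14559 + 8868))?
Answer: -1/138993710 ≈ -7.1946e-9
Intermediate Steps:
1/(45535 + (-15163 + 9228)*(14559 + 8868)) = 1/(45535 - 5935*23427) = 1/(45535 - 139039245) = 1/(-138993710) = -1/138993710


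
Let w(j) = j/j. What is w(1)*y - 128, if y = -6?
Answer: -134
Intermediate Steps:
w(j) = 1
w(1)*y - 128 = 1*(-6) - 128 = -6 - 128 = -134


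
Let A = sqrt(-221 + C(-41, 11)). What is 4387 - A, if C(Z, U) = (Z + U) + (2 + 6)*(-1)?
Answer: 4387 - I*sqrt(259) ≈ 4387.0 - 16.093*I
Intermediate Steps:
C(Z, U) = -8 + U + Z (C(Z, U) = (U + Z) + 8*(-1) = (U + Z) - 8 = -8 + U + Z)
A = I*sqrt(259) (A = sqrt(-221 + (-8 + 11 - 41)) = sqrt(-221 - 38) = sqrt(-259) = I*sqrt(259) ≈ 16.093*I)
4387 - A = 4387 - I*sqrt(259)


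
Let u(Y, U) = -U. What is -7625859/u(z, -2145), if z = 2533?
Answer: -2541953/715 ≈ -3555.2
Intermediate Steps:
-7625859/u(z, -2145) = -7625859/((-1*(-2145))) = -7625859/2145 = -7625859*1/2145 = -2541953/715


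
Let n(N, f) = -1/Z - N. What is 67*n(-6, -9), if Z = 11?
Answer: 4355/11 ≈ 395.91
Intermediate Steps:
n(N, f) = -1/11 - N
67*n(-6, -9) = 67*(-1/11 - 1*(-6)) = 67*(-1/11 + 6) = 67*(65/11) = 4355/11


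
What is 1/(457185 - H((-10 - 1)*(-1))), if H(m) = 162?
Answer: 1/457023 ≈ 2.1881e-6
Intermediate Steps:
1/(457185 - H((-10 - 1)*(-1))) = 1/(457185 - 1*162) = 1/(457185 - 162) = 1/457023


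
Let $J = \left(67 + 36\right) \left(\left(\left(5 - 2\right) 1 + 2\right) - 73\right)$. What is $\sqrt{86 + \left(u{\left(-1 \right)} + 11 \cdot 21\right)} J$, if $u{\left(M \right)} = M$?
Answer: $- 14008 \sqrt{79} \approx -1.2451 \cdot 10^{5}$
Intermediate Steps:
$J = -7004$ ($J = 103 \left(\left(\left(5 - 2\right) 1 + 2\right) - 73\right) = 103 \left(\left(3 \cdot 1 + 2\right) - 73\right) = 103 \left(\left(3 + 2\right) - 73\right) = 103 \left(5 - 73\right) = 103 \left(-68\right) = -7004$)
$\sqrt{86 + \left(u{\left(-1 \right)} + 11 \cdot 21\right)} J = \sqrt{86 + \left(-1 + 11 \cdot 21\right)} \left(-7004\right) = \sqrt{86 + \left(-1 + 231\right)} \left(-7004\right) = \sqrt{86 + 230} \left(-7004\right) = \sqrt{316} \left(-7004\right) = 2 \sqrt{79} \left(-7004\right) = - 14008 \sqrt{79}$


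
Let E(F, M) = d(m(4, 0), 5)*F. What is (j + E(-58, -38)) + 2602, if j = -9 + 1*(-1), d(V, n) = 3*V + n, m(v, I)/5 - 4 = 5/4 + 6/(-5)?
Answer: -2443/2 ≈ -1221.5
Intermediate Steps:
m(v, I) = 81/4 (m(v, I) = 20 + 5*(5/4 + 6/(-5)) = 20 + 5*(5*(¼) + 6*(-⅕)) = 20 + 5*(5/4 - 6/5) = 20 + 5*(1/20) = 20 + ¼ = 81/4)
d(V, n) = n + 3*V
E(F, M) = 263*F/4 (E(F, M) = (5 + 3*(81/4))*F = (5 + 243/4)*F = 263*F/4)
j = -10 (j = -9 - 1 = -10)
(j + E(-58, -38)) + 2602 = (-10 + (263/4)*(-58)) + 2602 = (-10 - 7627/2) + 2602 = -7647/2 + 2602 = -2443/2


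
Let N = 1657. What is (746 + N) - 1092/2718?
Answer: 1088377/453 ≈ 2402.6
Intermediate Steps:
(746 + N) - 1092/2718 = (746 + 1657) - 1092/2718 = 2403 - 1092*1/2718 = 2403 - 182/453 = 1088377/453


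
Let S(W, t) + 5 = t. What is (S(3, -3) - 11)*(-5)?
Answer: 95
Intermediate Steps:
S(W, t) = -5 + t
(S(3, -3) - 11)*(-5) = ((-5 - 3) - 11)*(-5) = (-8 - 11)*(-5) = -19*(-5) = 95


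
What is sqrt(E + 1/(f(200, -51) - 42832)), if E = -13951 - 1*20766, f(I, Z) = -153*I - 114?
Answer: I*sqrt(187784743138718)/73546 ≈ 186.32*I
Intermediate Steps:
f(I, Z) = -114 - 153*I
E = -34717 (E = -13951 - 20766 = -34717)
sqrt(E + 1/(f(200, -51) - 42832)) = sqrt(-34717 + 1/((-114 - 153*200) - 42832)) = sqrt(-34717 + 1/((-114 - 30600) - 42832)) = sqrt(-34717 + 1/(-30714 - 42832)) = sqrt(-34717 + 1/(-73546)) = sqrt(-34717 - 1/73546) = sqrt(-2553296483/73546) = I*sqrt(187784743138718)/73546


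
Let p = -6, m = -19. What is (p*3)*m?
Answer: 342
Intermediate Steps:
(p*3)*m = -6*3*(-19) = -18*(-19) = 342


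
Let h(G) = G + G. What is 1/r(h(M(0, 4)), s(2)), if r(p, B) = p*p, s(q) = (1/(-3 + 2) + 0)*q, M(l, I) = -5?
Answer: 1/100 ≈ 0.010000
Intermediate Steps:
h(G) = 2*G
s(q) = -q (s(q) = (1/(-1) + 0)*q = (-1 + 0)*q = -q)
r(p, B) = p²
1/r(h(M(0, 4)), s(2)) = 1/((2*(-5))²) = 1/((-10)²) = 1/100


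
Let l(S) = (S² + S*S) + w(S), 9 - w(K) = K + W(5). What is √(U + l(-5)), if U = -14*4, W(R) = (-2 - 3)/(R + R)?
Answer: √34/2 ≈ 2.9155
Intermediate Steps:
W(R) = -5/(2*R) (W(R) = -5*1/(2*R) = -5/(2*R))
w(K) = 19/2 - K (w(K) = 9 - (K - 5/2/5) = 9 - (K - 5/2*⅕) = 9 - (K - ½) = 9 - (-½ + K) = 9 + (½ - K) = 19/2 - K)
U = -56
l(S) = 19/2 - S + 2*S² (l(S) = (S² + S*S) + (19/2 - S) = (S² + S²) + (19/2 - S) = 2*S² + (19/2 - S) = 19/2 - S + 2*S²)
√(U + l(-5)) = √(-56 + (19/2 - 1*(-5) + 2*(-5)²)) = √(-56 + (19/2 + 5 + 2*25)) = √(-56 + (19/2 + 5 + 50)) = √(-56 + 129/2) = √(17/2) = √34/2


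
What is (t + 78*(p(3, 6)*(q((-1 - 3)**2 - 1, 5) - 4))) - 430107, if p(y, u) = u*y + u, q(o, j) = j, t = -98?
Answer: -428333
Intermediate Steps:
p(y, u) = u + u*y
(t + 78*(p(3, 6)*(q((-1 - 3)**2 - 1, 5) - 4))) - 430107 = (-98 + 78*((6*(1 + 3))*(5 - 4))) - 430107 = (-98 + 78*((6*4)*1)) - 430107 = (-98 + 78*(24*1)) - 430107 = (-98 + 78*24) - 430107 = (-98 + 1872) - 430107 = 1774 - 430107 = -428333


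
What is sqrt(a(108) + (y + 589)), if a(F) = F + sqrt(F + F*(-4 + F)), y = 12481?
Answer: sqrt(13178 + 18*sqrt(35)) ≈ 115.26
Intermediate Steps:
sqrt(a(108) + (y + 589)) = sqrt((108 + sqrt(108*(-3 + 108))) + (12481 + 589)) = sqrt((108 + sqrt(108*105)) + 13070) = sqrt((108 + sqrt(11340)) + 13070) = sqrt((108 + 18*sqrt(35)) + 13070) = sqrt(13178 + 18*sqrt(35))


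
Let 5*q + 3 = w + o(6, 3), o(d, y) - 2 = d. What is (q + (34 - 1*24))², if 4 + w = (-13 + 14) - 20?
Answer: 1024/25 ≈ 40.960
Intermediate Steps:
o(d, y) = 2 + d
w = -23 (w = -4 + ((-13 + 14) - 20) = -4 + (1 - 20) = -4 - 19 = -23)
q = -18/5 (q = -⅗ + (-23 + (2 + 6))/5 = -⅗ + (-23 + 8)/5 = -⅗ + (⅕)*(-15) = -⅗ - 3 = -18/5 ≈ -3.6000)
(q + (34 - 1*24))² = (-18/5 + (34 - 1*24))² = (-18/5 + (34 - 24))² = (-18/5 + 10)² = (32/5)² = 1024/25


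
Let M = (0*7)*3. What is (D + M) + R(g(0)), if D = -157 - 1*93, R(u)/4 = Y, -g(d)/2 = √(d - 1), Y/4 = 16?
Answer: 6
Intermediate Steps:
Y = 64 (Y = 4*16 = 64)
g(d) = -2*√(-1 + d) (g(d) = -2*√(d - 1) = -2*√(-1 + d))
R(u) = 256 (R(u) = 4*64 = 256)
M = 0 (M = 0*3 = 0)
D = -250 (D = -157 - 93 = -250)
(D + M) + R(g(0)) = (-250 + 0) + 256 = -250 + 256 = 6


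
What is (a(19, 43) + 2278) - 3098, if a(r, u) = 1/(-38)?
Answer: -31161/38 ≈ -820.03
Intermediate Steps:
a(r, u) = -1/38
(a(19, 43) + 2278) - 3098 = (-1/38 + 2278) - 3098 = 86563/38 - 3098 = -31161/38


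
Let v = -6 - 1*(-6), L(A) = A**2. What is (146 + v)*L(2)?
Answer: 584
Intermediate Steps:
v = 0 (v = -6 + 6 = 0)
(146 + v)*L(2) = (146 + 0)*2**2 = 146*4 = 584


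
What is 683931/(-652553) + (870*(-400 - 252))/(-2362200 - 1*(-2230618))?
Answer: 12734597949/3902919493 ≈ 3.2628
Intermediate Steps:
683931/(-652553) + (870*(-400 - 252))/(-2362200 - 1*(-2230618)) = 683931*(-1/652553) + (870*(-652))/(-2362200 + 2230618) = -683931/652553 - 567240/(-131582) = -683931/652553 - 567240*(-1/131582) = -683931/652553 + 283620/65791 = 12734597949/3902919493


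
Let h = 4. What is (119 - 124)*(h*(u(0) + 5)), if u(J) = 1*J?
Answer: -100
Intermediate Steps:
u(J) = J
(119 - 124)*(h*(u(0) + 5)) = (119 - 124)*(4*(0 + 5)) = -20*5 = -5*20 = -100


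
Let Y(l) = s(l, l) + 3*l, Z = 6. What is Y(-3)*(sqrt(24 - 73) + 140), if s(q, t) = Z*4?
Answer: 2100 + 105*I ≈ 2100.0 + 105.0*I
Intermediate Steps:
s(q, t) = 24 (s(q, t) = 6*4 = 24)
Y(l) = 24 + 3*l
Y(-3)*(sqrt(24 - 73) + 140) = (24 + 3*(-3))*(sqrt(24 - 73) + 140) = (24 - 9)*(sqrt(-49) + 140) = 15*(7*I + 140) = 15*(140 + 7*I) = 2100 + 105*I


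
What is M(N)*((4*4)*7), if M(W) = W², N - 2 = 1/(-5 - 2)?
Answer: 2704/7 ≈ 386.29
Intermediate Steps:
N = 13/7 (N = 2 + 1/(-5 - 2) = 2 + 1/(-7) = 2 - ⅐ = 13/7 ≈ 1.8571)
M(N)*((4*4)*7) = (13/7)²*((4*4)*7) = 169*(16*7)/49 = (169/49)*112 = 2704/7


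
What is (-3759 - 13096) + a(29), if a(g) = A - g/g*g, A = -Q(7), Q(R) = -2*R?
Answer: -16870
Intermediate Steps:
A = 14 (A = -(-2)*7 = -1*(-14) = 14)
a(g) = 14 - g (a(g) = 14 - g/g*g = 14 - g)
(-3759 - 13096) + a(29) = (-3759 - 13096) + (14 - 1*29) = -16855 + (14 - 29) = -16855 - 15 = -16870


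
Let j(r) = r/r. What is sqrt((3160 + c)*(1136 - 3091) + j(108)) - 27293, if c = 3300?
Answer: -27293 + I*sqrt(12629299) ≈ -27293.0 + 3553.8*I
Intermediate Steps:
j(r) = 1
sqrt((3160 + c)*(1136 - 3091) + j(108)) - 27293 = sqrt((3160 + 3300)*(1136 - 3091) + 1) - 27293 = sqrt(6460*(-1955) + 1) - 27293 = sqrt(-12629300 + 1) - 27293 = sqrt(-12629299) - 27293 = I*sqrt(12629299) - 27293 = -27293 + I*sqrt(12629299)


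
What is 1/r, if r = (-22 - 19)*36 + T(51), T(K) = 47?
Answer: -1/1429 ≈ -0.00069979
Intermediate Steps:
r = -1429 (r = (-22 - 19)*36 + 47 = -41*36 + 47 = -1476 + 47 = -1429)
1/r = 1/(-1429) = -1/1429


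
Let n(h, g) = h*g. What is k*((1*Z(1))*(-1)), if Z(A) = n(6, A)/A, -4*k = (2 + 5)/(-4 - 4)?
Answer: -21/16 ≈ -1.3125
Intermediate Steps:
n(h, g) = g*h
k = 7/32 (k = -(2 + 5)/(4*(-4 - 4)) = -7/(4*(-8)) = -7*(-1)/(4*8) = -¼*(-7/8) = 7/32 ≈ 0.21875)
Z(A) = 6 (Z(A) = (A*6)/A = (6*A)/A = 6)
k*((1*Z(1))*(-1)) = 7*((1*6)*(-1))/32 = 7*(6*(-1))/32 = (7/32)*(-6) = -21/16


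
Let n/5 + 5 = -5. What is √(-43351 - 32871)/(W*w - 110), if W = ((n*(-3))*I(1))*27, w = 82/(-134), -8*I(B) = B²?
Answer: 268*I*√76222/53545 ≈ 1.3818*I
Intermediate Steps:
n = -50 (n = -25 + 5*(-5) = -25 - 25 = -50)
I(B) = -B²/8
w = -41/67 (w = 82*(-1/134) = -41/67 ≈ -0.61194)
W = -2025/4 (W = ((-50*(-3))*(-⅛*1²))*27 = (150*(-⅛*1))*27 = (150*(-⅛))*27 = -75/4*27 = -2025/4 ≈ -506.25)
√(-43351 - 32871)/(W*w - 110) = √(-43351 - 32871)/(-2025/4*(-41/67) - 110) = √(-76222)/(83025/268 - 110) = (I*√76222)/(53545/268) = (I*√76222)*(268/53545) = 268*I*√76222/53545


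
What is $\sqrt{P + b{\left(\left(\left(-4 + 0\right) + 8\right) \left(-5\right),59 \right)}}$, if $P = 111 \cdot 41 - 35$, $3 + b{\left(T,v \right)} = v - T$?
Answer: $4 \sqrt{287} \approx 67.764$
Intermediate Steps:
$b{\left(T,v \right)} = -3 + v - T$ ($b{\left(T,v \right)} = -3 - \left(T - v\right) = -3 + v - T$)
$P = 4516$ ($P = 4551 - 35 = 4516$)
$\sqrt{P + b{\left(\left(\left(-4 + 0\right) + 8\right) \left(-5\right),59 \right)}} = \sqrt{4516 - \left(-56 + \left(\left(-4 + 0\right) + 8\right) \left(-5\right)\right)} = \sqrt{4516 - \left(-56 + \left(-4 + 8\right) \left(-5\right)\right)} = \sqrt{4516 - \left(-56 - 20\right)} = \sqrt{4516 - -76} = \sqrt{4516 + \left(-3 + 59 + 20\right)} = \sqrt{4516 + 76} = \sqrt{4592} = 4 \sqrt{287}$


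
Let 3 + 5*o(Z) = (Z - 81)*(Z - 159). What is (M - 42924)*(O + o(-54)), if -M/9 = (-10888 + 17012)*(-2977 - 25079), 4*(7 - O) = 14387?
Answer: 16704974425209/5 ≈ 3.3410e+12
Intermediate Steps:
o(Z) = -3/5 + (-159 + Z)*(-81 + Z)/5 (o(Z) = -3/5 + ((Z - 81)*(Z - 159))/5 = -3/5 + ((-81 + Z)*(-159 + Z))/5 = -3/5 + ((-159 + Z)*(-81 + Z))/5 = -3/5 + (-159 + Z)*(-81 + Z)/5)
O = -14359/4 (O = 7 - 1/4*14387 = 7 - 14387/4 = -14359/4 ≈ -3589.8)
M = 1546334496 (M = -9*(-10888 + 17012)*(-2977 - 25079) = -55116*(-28056) = -9*(-171814944) = 1546334496)
(M - 42924)*(O + o(-54)) = (1546334496 - 42924)*(-14359/4 + (12876/5 - 48*(-54) + (1/5)*(-54)**2)) = 1546291572*(-14359/4 + (12876/5 + 2592 + (1/5)*2916)) = 1546291572*(-14359/4 + (12876/5 + 2592 + 2916/5)) = 1546291572*(-14359/4 + 28752/5) = 1546291572*(43213/20) = 16704974425209/5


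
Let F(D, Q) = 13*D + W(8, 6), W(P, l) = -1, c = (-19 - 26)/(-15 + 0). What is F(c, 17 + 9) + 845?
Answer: 883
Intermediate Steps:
c = 3 (c = -45/(-15) = -45*(-1/15) = 3)
F(D, Q) = -1 + 13*D (F(D, Q) = 13*D - 1 = -1 + 13*D)
F(c, 17 + 9) + 845 = (-1 + 13*3) + 845 = (-1 + 39) + 845 = 38 + 845 = 883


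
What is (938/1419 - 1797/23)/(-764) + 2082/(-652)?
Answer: -12566370547/4064350884 ≈ -3.0919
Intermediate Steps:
(938/1419 - 1797/23)/(-764) + 2082/(-652) = (938*(1/1419) - 1797*1/23)*(-1/764) + 2082*(-1/652) = (938/1419 - 1797/23)*(-1/764) - 1041/326 = -2528369/32637*(-1/764) - 1041/326 = 2528369/24934668 - 1041/326 = -12566370547/4064350884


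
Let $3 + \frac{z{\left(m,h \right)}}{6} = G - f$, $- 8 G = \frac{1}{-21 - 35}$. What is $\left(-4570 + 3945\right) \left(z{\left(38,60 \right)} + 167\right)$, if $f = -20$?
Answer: $- \frac{37661875}{224} \approx -1.6813 \cdot 10^{5}$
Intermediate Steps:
$G = \frac{1}{448}$ ($G = - \frac{1}{8 \left(-21 - 35\right)} = - \frac{1}{8 \left(-56\right)} = \left(- \frac{1}{8}\right) \left(- \frac{1}{56}\right) = \frac{1}{448} \approx 0.0022321$)
$z{\left(m,h \right)} = \frac{22851}{224}$ ($z{\left(m,h \right)} = -18 + 6 \left(\frac{1}{448} - -20\right) = -18 + 6 \left(\frac{1}{448} + 20\right) = -18 + 6 \cdot \frac{8961}{448} = -18 + \frac{26883}{224} = \frac{22851}{224}$)
$\left(-4570 + 3945\right) \left(z{\left(38,60 \right)} + 167\right) = \left(-4570 + 3945\right) \left(\frac{22851}{224} + 167\right) = \left(-625\right) \frac{60259}{224} = - \frac{37661875}{224}$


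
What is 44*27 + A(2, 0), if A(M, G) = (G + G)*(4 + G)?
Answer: 1188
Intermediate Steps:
A(M, G) = 2*G*(4 + G) (A(M, G) = (2*G)*(4 + G) = 2*G*(4 + G))
44*27 + A(2, 0) = 44*27 + 2*0*(4 + 0) = 1188 + 2*0*4 = 1188 + 0 = 1188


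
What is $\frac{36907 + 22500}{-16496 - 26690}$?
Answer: $- \frac{59407}{43186} \approx -1.3756$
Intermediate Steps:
$\frac{36907 + 22500}{-16496 - 26690} = \frac{59407}{-43186} = 59407 \left(- \frac{1}{43186}\right) = - \frac{59407}{43186}$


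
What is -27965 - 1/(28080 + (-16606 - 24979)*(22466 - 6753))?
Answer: -18272247804124/653397025 ≈ -27965.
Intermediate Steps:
-27965 - 1/(28080 + (-16606 - 24979)*(22466 - 6753)) = -27965 - 1/(28080 - 41585*15713) = -27965 - 1/(28080 - 653425105) = -27965 - 1/(-653397025) = -27965 - 1*(-1/653397025) = -27965 + 1/653397025 = -18272247804124/653397025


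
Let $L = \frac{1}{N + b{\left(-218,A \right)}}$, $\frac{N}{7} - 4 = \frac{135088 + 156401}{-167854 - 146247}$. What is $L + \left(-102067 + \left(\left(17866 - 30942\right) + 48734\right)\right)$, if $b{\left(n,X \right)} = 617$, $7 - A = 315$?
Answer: $- \frac{13318638219197}{200554722} \approx -66409.0$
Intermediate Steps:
$A = -308$ ($A = 7 - 315 = -308$)
$N = \frac{6754405}{314101}$ ($N = 28 + 7 \frac{135088 + 156401}{-167854 - 146247} = 28 + 7 \frac{291489}{-314101} = 28 + 7 \cdot 291489 \left(- \frac{1}{314101}\right) = 28 + 7 \left(- \frac{291489}{314101}\right) = 28 - \frac{2040423}{314101} = \frac{6754405}{314101} \approx 21.504$)
$L = \frac{314101}{200554722}$ ($L = \frac{1}{\frac{6754405}{314101} + 617} = \frac{1}{\frac{200554722}{314101}} = \frac{314101}{200554722} \approx 0.0015662$)
$L + \left(-102067 + \left(\left(17866 - 30942\right) + 48734\right)\right) = \frac{314101}{200554722} + \left(-102067 + \left(\left(17866 - 30942\right) + 48734\right)\right) = \frac{314101}{200554722} + \left(-102067 + \left(-13076 + 48734\right)\right) = \frac{314101}{200554722} + \left(-102067 + 35658\right) = \frac{314101}{200554722} - 66409 = - \frac{13318638219197}{200554722}$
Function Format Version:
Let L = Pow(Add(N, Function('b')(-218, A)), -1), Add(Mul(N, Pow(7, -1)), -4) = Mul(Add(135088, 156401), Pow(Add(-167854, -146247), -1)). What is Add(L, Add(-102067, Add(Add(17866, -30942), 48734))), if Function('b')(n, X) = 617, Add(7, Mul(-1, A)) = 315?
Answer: Rational(-13318638219197, 200554722) ≈ -66409.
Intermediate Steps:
A = -308 (A = Add(7, Mul(-1, 315)) = Add(7, -315) = -308)
N = Rational(6754405, 314101) (N = Add(28, Mul(7, Mul(Add(135088, 156401), Pow(Add(-167854, -146247), -1)))) = Add(28, Mul(7, Mul(291489, Pow(-314101, -1)))) = Add(28, Mul(7, Mul(291489, Rational(-1, 314101)))) = Add(28, Mul(7, Rational(-291489, 314101))) = Add(28, Rational(-2040423, 314101)) = Rational(6754405, 314101) ≈ 21.504)
L = Rational(314101, 200554722) (L = Pow(Add(Rational(6754405, 314101), 617), -1) = Pow(Rational(200554722, 314101), -1) = Rational(314101, 200554722) ≈ 0.0015662)
Add(L, Add(-102067, Add(Add(17866, -30942), 48734))) = Add(Rational(314101, 200554722), Add(-102067, Add(Add(17866, -30942), 48734))) = Add(Rational(314101, 200554722), Add(-102067, Add(-13076, 48734))) = Add(Rational(314101, 200554722), Add(-102067, 35658)) = Add(Rational(314101, 200554722), -66409) = Rational(-13318638219197, 200554722)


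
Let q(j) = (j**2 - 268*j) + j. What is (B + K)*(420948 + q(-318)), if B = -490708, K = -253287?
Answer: -451588597110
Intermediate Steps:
q(j) = j**2 - 267*j
(B + K)*(420948 + q(-318)) = (-490708 - 253287)*(420948 - 318*(-267 - 318)) = -743995*(420948 - 318*(-585)) = -743995*(420948 + 186030) = -743995*606978 = -451588597110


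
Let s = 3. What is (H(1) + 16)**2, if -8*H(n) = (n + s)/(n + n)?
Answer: 3969/16 ≈ 248.06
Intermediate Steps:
H(n) = -(3 + n)/(16*n) (H(n) = -(n + 3)/(8*(n + n)) = -(3 + n)/(8*(2*n)) = -(3 + n)*1/(2*n)/8 = -(3 + n)/(16*n))
(H(1) + 16)**2 = ((1/16)*(-3 - 1*1)/1 + 16)**2 = ((1/16)*1*(-3 - 1) + 16)**2 = ((1/16)*1*(-4) + 16)**2 = (-1/4 + 16)**2 = (63/4)**2 = 3969/16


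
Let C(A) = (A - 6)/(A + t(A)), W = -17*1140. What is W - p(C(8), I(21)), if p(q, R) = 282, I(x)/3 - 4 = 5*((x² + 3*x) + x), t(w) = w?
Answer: -19662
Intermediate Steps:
W = -19380
C(A) = (-6 + A)/(2*A) (C(A) = (A - 6)/(A + A) = (-6 + A)/((2*A)) = (-6 + A)*(1/(2*A)) = (-6 + A)/(2*A))
I(x) = 12 + 15*x² + 60*x (I(x) = 12 + 3*(5*((x² + 3*x) + x)) = 12 + 3*(5*(x² + 4*x)) = 12 + 3*(5*x² + 20*x) = 12 + (15*x² + 60*x) = 12 + 15*x² + 60*x)
W - p(C(8), I(21)) = -19380 - 1*282 = -19380 - 282 = -19662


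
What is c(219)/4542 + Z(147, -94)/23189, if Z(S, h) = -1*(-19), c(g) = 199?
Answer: 4700909/105324438 ≈ 0.044633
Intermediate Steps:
Z(S, h) = 19
c(219)/4542 + Z(147, -94)/23189 = 199/4542 + 19/23189 = 4700909/105324438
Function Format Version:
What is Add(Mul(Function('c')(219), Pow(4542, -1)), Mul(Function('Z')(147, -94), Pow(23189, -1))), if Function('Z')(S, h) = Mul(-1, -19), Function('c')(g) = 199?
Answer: Rational(4700909, 105324438) ≈ 0.044633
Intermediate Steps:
Function('Z')(S, h) = 19
Add(Mul(Function('c')(219), Pow(4542, -1)), Mul(Function('Z')(147, -94), Pow(23189, -1))) = Add(Mul(199, Pow(4542, -1)), Mul(19, Pow(23189, -1))) = Add(Mul(199, Rational(1, 4542)), Mul(19, Rational(1, 23189))) = Add(Rational(199, 4542), Rational(19, 23189)) = Rational(4700909, 105324438)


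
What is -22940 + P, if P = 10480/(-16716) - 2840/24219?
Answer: -773953424360/33737067 ≈ -22941.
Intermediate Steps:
P = -25107380/33737067 (P = 10480*(-1/16716) - 2840*1/24219 = -2620/4179 - 2840/24219 = -25107380/33737067 ≈ -0.74421)
-22940 + P = -22940 - 25107380/33737067 = -773953424360/33737067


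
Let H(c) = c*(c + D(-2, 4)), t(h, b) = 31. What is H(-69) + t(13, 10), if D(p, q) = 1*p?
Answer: 4930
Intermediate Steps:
D(p, q) = p
H(c) = c*(-2 + c) (H(c) = c*(c - 2) = c*(-2 + c))
H(-69) + t(13, 10) = -69*(-2 - 69) + 31 = -69*(-71) + 31 = 4899 + 31 = 4930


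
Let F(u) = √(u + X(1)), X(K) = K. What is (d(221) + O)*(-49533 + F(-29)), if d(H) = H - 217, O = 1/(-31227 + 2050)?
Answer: -5780847831/29177 + 233414*I*√7/29177 ≈ -1.9813e+5 + 21.166*I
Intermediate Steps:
F(u) = √(1 + u) (F(u) = √(u + 1) = √(1 + u))
O = -1/29177 (O = 1/(-29177) = -1/29177 ≈ -3.4274e-5)
d(H) = -217 + H
(d(221) + O)*(-49533 + F(-29)) = ((-217 + 221) - 1/29177)*(-49533 + √(1 - 29)) = (4 - 1/29177)*(-49533 + √(-28)) = 116707*(-49533 + 2*I*√7)/29177 = -5780847831/29177 + 233414*I*√7/29177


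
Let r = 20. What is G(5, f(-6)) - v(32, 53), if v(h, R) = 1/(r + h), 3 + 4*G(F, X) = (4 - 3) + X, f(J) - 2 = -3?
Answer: -10/13 ≈ -0.76923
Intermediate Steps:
f(J) = -1 (f(J) = 2 - 3 = -1)
G(F, X) = -½ + X/4 (G(F, X) = -¾ + ((4 - 3) + X)/4 = -¾ + (1 + X)/4 = -¾ + (¼ + X/4) = -½ + X/4)
v(h, R) = 1/(20 + h)
G(5, f(-6)) - v(32, 53) = (-½ + (¼)*(-1)) - 1/(20 + 32) = (-½ - ¼) - 1/52 = -¾ - 1*1/52 = -¾ - 1/52 = -10/13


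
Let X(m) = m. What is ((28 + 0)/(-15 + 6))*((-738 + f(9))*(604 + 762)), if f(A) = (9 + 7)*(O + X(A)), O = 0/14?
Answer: 2524368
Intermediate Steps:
O = 0 (O = 0*(1/14) = 0)
f(A) = 16*A (f(A) = (9 + 7)*(0 + A) = 16*A)
((28 + 0)/(-15 + 6))*((-738 + f(9))*(604 + 762)) = ((28 + 0)/(-15 + 6))*((-738 + 16*9)*(604 + 762)) = (28/(-9))*((-738 + 144)*1366) = (28*(-1/9))*(-594*1366) = -28/9*(-811404) = 2524368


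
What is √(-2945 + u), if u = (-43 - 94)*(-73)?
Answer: 84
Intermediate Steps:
u = 10001 (u = -137*(-73) = 10001)
√(-2945 + u) = √(-2945 + 10001) = √7056 = 84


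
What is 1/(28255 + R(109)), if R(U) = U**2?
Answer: 1/40136 ≈ 2.4915e-5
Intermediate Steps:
1/(28255 + R(109)) = 1/(28255 + 109**2) = 1/(28255 + 11881) = 1/40136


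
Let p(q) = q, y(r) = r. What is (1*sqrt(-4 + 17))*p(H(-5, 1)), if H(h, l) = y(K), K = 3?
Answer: 3*sqrt(13) ≈ 10.817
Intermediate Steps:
H(h, l) = 3
(1*sqrt(-4 + 17))*p(H(-5, 1)) = (1*sqrt(-4 + 17))*3 = (1*sqrt(13))*3 = sqrt(13)*3 = 3*sqrt(13)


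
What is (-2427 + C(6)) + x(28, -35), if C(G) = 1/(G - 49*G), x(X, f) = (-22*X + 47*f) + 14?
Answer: -1346113/288 ≈ -4674.0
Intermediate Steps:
x(X, f) = 14 - 22*X + 47*f
C(G) = -1/(48*G) (C(G) = 1/(-48*G) = -1/(48*G))
(-2427 + C(6)) + x(28, -35) = (-2427 - 1/48/6) + (14 - 22*28 + 47*(-35)) = (-2427 - 1/48*1/6) + (14 - 616 - 1645) = (-2427 - 1/288) - 2247 = -698977/288 - 2247 = -1346113/288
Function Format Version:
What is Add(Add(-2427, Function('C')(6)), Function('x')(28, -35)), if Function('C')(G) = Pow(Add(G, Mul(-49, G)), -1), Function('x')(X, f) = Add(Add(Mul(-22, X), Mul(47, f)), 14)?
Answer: Rational(-1346113, 288) ≈ -4674.0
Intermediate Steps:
Function('x')(X, f) = Add(14, Mul(-22, X), Mul(47, f))
Function('C')(G) = Mul(Rational(-1, 48), Pow(G, -1)) (Function('C')(G) = Pow(Mul(-48, G), -1) = Mul(Rational(-1, 48), Pow(G, -1)))
Add(Add(-2427, Function('C')(6)), Function('x')(28, -35)) = Add(Add(-2427, Mul(Rational(-1, 48), Pow(6, -1))), Add(14, Mul(-22, 28), Mul(47, -35))) = Add(Add(-2427, Mul(Rational(-1, 48), Rational(1, 6))), Add(14, -616, -1645)) = Add(Add(-2427, Rational(-1, 288)), -2247) = Add(Rational(-698977, 288), -2247) = Rational(-1346113, 288)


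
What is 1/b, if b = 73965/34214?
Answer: 34214/73965 ≈ 0.46257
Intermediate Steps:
b = 73965/34214 (b = 73965*(1/34214) = 73965/34214 ≈ 2.1618)
1/b = 1/(73965/34214) = 34214/73965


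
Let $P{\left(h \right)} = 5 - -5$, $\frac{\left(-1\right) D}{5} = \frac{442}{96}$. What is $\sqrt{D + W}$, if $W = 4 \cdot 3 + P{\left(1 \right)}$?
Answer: $\frac{7 i \sqrt{3}}{12} \approx 1.0104 i$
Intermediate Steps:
$D = - \frac{1105}{48}$ ($D = - 5 \cdot \frac{442}{96} = - 5 \cdot 442 \cdot \frac{1}{96} = \left(-5\right) \frac{221}{48} = - \frac{1105}{48} \approx -23.021$)
$P{\left(h \right)} = 10$ ($P{\left(h \right)} = 5 + 5 = 10$)
$W = 22$ ($W = 4 \cdot 3 + 10 = 12 + 10 = 22$)
$\sqrt{D + W} = \sqrt{- \frac{1105}{48} + 22} = \sqrt{- \frac{49}{48}} = \frac{7 i \sqrt{3}}{12}$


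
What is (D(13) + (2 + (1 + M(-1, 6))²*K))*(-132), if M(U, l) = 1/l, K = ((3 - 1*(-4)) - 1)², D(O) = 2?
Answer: -6996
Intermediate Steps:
K = 36 (K = ((3 + 4) - 1)² = (7 - 1)² = 6² = 36)
(D(13) + (2 + (1 + M(-1, 6))²*K))*(-132) = (2 + (2 + (1 + 1/6)²*36))*(-132) = (2 + (2 + (1 + ⅙)²*36))*(-132) = (2 + (2 + (7/6)²*36))*(-132) = (2 + (2 + (49/36)*36))*(-132) = (2 + (2 + 49))*(-132) = (2 + 51)*(-132) = 53*(-132) = -6996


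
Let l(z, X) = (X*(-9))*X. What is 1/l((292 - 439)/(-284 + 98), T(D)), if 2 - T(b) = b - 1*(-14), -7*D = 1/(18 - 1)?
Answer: -14161/18326961 ≈ -0.00077269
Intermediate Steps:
D = -1/119 (D = -1/(7*(18 - 1)) = -1/7/17 = -1/7*1/17 = -1/119 ≈ -0.0084034)
T(b) = -12 - b (T(b) = 2 - (b - 1*(-14)) = 2 - (b + 14) = 2 - (14 + b) = 2 + (-14 - b) = -12 - b)
l(z, X) = -9*X**2 (l(z, X) = (-9*X)*X = -9*X**2)
1/l((292 - 439)/(-284 + 98), T(D)) = 1/(-9*(-12 - 1*(-1/119))**2) = 1/(-9*(-12 + 1/119)**2) = 1/(-9*(-1427/119)**2) = 1/(-9*2036329/14161) = 1/(-18326961/14161) = -14161/18326961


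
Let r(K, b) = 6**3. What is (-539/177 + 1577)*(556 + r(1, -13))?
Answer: 215071480/177 ≈ 1.2151e+6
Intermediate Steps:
r(K, b) = 216
(-539/177 + 1577)*(556 + r(1, -13)) = (-539/177 + 1577)*(556 + 216) = (-539*1/177 + 1577)*772 = (-539/177 + 1577)*772 = (278590/177)*772 = 215071480/177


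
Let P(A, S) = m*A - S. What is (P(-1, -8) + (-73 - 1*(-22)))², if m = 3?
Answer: 2116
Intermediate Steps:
P(A, S) = -S + 3*A (P(A, S) = 3*A - S = -S + 3*A)
(P(-1, -8) + (-73 - 1*(-22)))² = ((-1*(-8) + 3*(-1)) + (-73 - 1*(-22)))² = ((8 - 3) + (-73 + 22))² = (5 - 51)² = (-46)² = 2116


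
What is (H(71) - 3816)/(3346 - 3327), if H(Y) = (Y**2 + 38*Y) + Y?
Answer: 3994/19 ≈ 210.21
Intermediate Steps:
H(Y) = Y**2 + 39*Y
(H(71) - 3816)/(3346 - 3327) = (71*(39 + 71) - 3816)/(3346 - 3327) = (71*110 - 3816)/19 = (7810 - 3816)*(1/19) = 3994*(1/19) = 3994/19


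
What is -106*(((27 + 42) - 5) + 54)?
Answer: -12508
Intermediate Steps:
-106*(((27 + 42) - 5) + 54) = -106*((69 - 5) + 54) = -106*(64 + 54) = -106*118 = -12508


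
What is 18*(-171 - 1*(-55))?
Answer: -2088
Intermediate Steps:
18*(-171 - 1*(-55)) = 18*(-171 + 55) = 18*(-116) = -2088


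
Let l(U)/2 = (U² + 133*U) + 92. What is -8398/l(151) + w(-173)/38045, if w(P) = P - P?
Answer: -247/2528 ≈ -0.097706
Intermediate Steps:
l(U) = 184 + 2*U² + 266*U (l(U) = 2*((U² + 133*U) + 92) = 2*(92 + U² + 133*U) = 184 + 2*U² + 266*U)
w(P) = 0
-8398/l(151) + w(-173)/38045 = -8398/(184 + 2*151² + 266*151) + 0/38045 = -8398/(184 + 2*22801 + 40166) + 0*(1/38045) = -8398/(184 + 45602 + 40166) + 0 = -8398/85952 + 0 = -8398*1/85952 + 0 = -247/2528 + 0 = -247/2528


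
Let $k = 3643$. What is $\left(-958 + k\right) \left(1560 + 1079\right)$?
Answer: $7085715$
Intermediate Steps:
$\left(-958 + k\right) \left(1560 + 1079\right) = \left(-958 + 3643\right) \left(1560 + 1079\right) = 2685 \cdot 2639 = 7085715$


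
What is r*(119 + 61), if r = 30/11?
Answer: 5400/11 ≈ 490.91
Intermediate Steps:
r = 30/11 (r = 30*(1/11) = 30/11 ≈ 2.7273)
r*(119 + 61) = 30*(119 + 61)/11 = (30/11)*180 = 5400/11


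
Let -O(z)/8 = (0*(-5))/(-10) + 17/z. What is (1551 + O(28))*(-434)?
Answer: -671026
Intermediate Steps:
O(z) = -136/z (O(z) = -8*((0*(-5))/(-10) + 17/z) = -8*(0*(-⅒) + 17/z) = -8*(0 + 17/z) = -136/z)
(1551 + O(28))*(-434) = (1551 - 136/28)*(-434) = (1551 - 136*1/28)*(-434) = (1551 - 34/7)*(-434) = (10823/7)*(-434) = -671026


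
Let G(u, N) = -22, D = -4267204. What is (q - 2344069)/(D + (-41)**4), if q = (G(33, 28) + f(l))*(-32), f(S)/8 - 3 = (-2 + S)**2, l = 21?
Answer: 812183/480481 ≈ 1.6904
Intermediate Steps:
f(S) = 24 + 8*(-2 + S)**2
q = -92480 (q = (-22 + (24 + 8*(-2 + 21)**2))*(-32) = (-22 + (24 + 8*19**2))*(-32) = (-22 + (24 + 8*361))*(-32) = (-22 + (24 + 2888))*(-32) = (-22 + 2912)*(-32) = 2890*(-32) = -92480)
(q - 2344069)/(D + (-41)**4) = (-92480 - 2344069)/(-4267204 + (-41)**4) = -2436549/(-4267204 + 2825761) = -2436549/(-1441443) = -2436549*(-1/1441443) = 812183/480481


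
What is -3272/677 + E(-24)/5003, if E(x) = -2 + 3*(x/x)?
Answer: -16369139/3387031 ≈ -4.8329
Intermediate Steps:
E(x) = 1 (E(x) = -2 + 3*1 = -2 + 3 = 1)
-3272/677 + E(-24)/5003 = -3272/677 + 1/5003 = -16369139/3387031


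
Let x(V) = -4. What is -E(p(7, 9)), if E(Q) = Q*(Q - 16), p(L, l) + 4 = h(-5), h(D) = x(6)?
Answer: -192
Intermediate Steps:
h(D) = -4
p(L, l) = -8 (p(L, l) = -4 - 4 = -8)
E(Q) = Q*(-16 + Q)
-E(p(7, 9)) = -(-8)*(-16 - 8) = -(-8)*(-24) = -1*192 = -192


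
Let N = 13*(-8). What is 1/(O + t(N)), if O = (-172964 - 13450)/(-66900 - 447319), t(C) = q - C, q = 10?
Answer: 514219/58807380 ≈ 0.0087441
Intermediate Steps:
N = -104
t(C) = 10 - C
O = 186414/514219 (O = -186414/(-514219) = -186414*(-1/514219) = 186414/514219 ≈ 0.36252)
1/(O + t(N)) = 1/(186414/514219 + (10 - 1*(-104))) = 1/(186414/514219 + (10 + 104)) = 1/(186414/514219 + 114) = 1/(58807380/514219) = 514219/58807380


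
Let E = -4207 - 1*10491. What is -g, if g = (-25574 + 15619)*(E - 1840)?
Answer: -164635790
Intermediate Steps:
E = -14698 (E = -4207 - 10491 = -14698)
g = 164635790 (g = (-25574 + 15619)*(-14698 - 1840) = -9955*(-16538) = 164635790)
-g = -1*164635790 = -164635790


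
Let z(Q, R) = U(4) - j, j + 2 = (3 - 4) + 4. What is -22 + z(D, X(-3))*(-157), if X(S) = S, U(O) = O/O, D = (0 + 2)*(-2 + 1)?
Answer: -22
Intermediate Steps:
D = -2 (D = 2*(-1) = -2)
U(O) = 1
j = 1 (j = -2 + ((3 - 4) + 4) = -2 + (-1 + 4) = -2 + 3 = 1)
z(Q, R) = 0 (z(Q, R) = 1 - 1*1 = 1 - 1 = 0)
-22 + z(D, X(-3))*(-157) = -22 + 0*(-157) = -22 + 0 = -22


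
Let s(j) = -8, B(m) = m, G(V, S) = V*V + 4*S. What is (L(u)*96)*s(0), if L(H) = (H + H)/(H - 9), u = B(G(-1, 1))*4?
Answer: -30720/11 ≈ -2792.7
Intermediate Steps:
G(V, S) = V² + 4*S
u = 20 (u = ((-1)² + 4*1)*4 = (1 + 4)*4 = 5*4 = 20)
L(H) = 2*H/(-9 + H) (L(H) = (2*H)/(-9 + H) = 2*H/(-9 + H))
(L(u)*96)*s(0) = ((2*20/(-9 + 20))*96)*(-8) = ((2*20/11)*96)*(-8) = ((2*20*(1/11))*96)*(-8) = ((40/11)*96)*(-8) = (3840/11)*(-8) = -30720/11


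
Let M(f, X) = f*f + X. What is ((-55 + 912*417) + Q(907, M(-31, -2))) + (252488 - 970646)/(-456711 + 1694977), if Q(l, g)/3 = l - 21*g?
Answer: 199702847470/619133 ≈ 3.2255e+5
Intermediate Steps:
M(f, X) = X + f**2 (M(f, X) = f**2 + X = X + f**2)
Q(l, g) = -63*g + 3*l (Q(l, g) = 3*(l - 21*g) = -63*g + 3*l)
((-55 + 912*417) + Q(907, M(-31, -2))) + (252488 - 970646)/(-456711 + 1694977) = ((-55 + 912*417) + (-63*(-2 + (-31)**2) + 3*907)) + (252488 - 970646)/(-456711 + 1694977) = ((-55 + 380304) + (-63*(-2 + 961) + 2721)) - 718158/1238266 = (380249 + (-63*959 + 2721)) - 718158*1/1238266 = (380249 + (-60417 + 2721)) - 359079/619133 = (380249 - 57696) - 359079/619133 = 322553 - 359079/619133 = 199702847470/619133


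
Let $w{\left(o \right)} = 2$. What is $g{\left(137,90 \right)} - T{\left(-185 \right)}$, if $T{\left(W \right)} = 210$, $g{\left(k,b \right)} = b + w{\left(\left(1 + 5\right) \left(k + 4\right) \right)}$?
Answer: $-118$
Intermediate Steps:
$g{\left(k,b \right)} = 2 + b$ ($g{\left(k,b \right)} = b + 2 = 2 + b$)
$g{\left(137,90 \right)} - T{\left(-185 \right)} = \left(2 + 90\right) - 210 = 92 - 210 = -118$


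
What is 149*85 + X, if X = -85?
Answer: 12580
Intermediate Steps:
149*85 + X = 149*85 - 85 = 12665 - 85 = 12580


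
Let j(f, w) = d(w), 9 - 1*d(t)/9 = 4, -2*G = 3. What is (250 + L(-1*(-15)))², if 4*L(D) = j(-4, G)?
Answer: 1092025/16 ≈ 68252.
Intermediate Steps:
G = -3/2 (G = -½*3 = -3/2 ≈ -1.5000)
d(t) = 45 (d(t) = 81 - 9*4 = 81 - 36 = 45)
j(f, w) = 45
L(D) = 45/4 (L(D) = (¼)*45 = 45/4)
(250 + L(-1*(-15)))² = (250 + 45/4)² = (1045/4)² = 1092025/16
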